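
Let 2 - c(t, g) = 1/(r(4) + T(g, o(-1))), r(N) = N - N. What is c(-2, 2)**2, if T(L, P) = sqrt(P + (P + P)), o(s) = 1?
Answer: 13/3 - 4*sqrt(3)/3 ≈ 2.0239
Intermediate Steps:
r(N) = 0
T(L, P) = sqrt(3)*sqrt(P) (T(L, P) = sqrt(P + 2*P) = sqrt(3*P) = sqrt(3)*sqrt(P))
c(t, g) = 2 - sqrt(3)/3 (c(t, g) = 2 - 1/(0 + sqrt(3)*sqrt(1)) = 2 - 1/(0 + sqrt(3)*1) = 2 - 1/(0 + sqrt(3)) = 2 - 1/(sqrt(3)) = 2 - sqrt(3)/3)
c(-2, 2)**2 = (2 - sqrt(3)/3)**2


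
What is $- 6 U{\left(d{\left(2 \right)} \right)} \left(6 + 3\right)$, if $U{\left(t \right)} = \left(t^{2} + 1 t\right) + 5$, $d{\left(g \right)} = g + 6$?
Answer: $-4158$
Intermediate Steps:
$d{\left(g \right)} = 6 + g$
$U{\left(t \right)} = 5 + t + t^{2}$ ($U{\left(t \right)} = \left(t^{2} + t\right) + 5 = \left(t + t^{2}\right) + 5 = 5 + t + t^{2}$)
$- 6 U{\left(d{\left(2 \right)} \right)} \left(6 + 3\right) = - 6 \left(5 + \left(6 + 2\right) + \left(6 + 2\right)^{2}\right) \left(6 + 3\right) = - 6 \left(5 + 8 + 8^{2}\right) 9 = - 6 \left(5 + 8 + 64\right) 9 = \left(-6\right) 77 \cdot 9 = \left(-462\right) 9 = -4158$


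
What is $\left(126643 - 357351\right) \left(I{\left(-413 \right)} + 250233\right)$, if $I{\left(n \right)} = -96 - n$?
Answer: $-57803889400$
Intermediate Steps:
$\left(126643 - 357351\right) \left(I{\left(-413 \right)} + 250233\right) = \left(126643 - 357351\right) \left(\left(-96 - -413\right) + 250233\right) = - 230708 \left(\left(-96 + 413\right) + 250233\right) = - 230708 \left(317 + 250233\right) = \left(-230708\right) 250550 = -57803889400$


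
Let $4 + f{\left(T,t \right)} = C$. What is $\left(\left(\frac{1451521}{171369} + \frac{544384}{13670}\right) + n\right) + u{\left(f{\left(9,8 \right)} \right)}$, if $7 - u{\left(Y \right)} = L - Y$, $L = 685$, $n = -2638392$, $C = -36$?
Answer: $- \frac{3091151753850767}{1171307115} \approx -2.6391 \cdot 10^{6}$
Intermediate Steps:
$f{\left(T,t \right)} = -40$ ($f{\left(T,t \right)} = -4 - 36 = -40$)
$u{\left(Y \right)} = -678 + Y$ ($u{\left(Y \right)} = 7 - \left(685 - Y\right) = 7 + \left(-685 + Y\right) = -678 + Y$)
$\left(\left(\frac{1451521}{171369} + \frac{544384}{13670}\right) + n\right) + u{\left(f{\left(9,8 \right)} \right)} = \left(\left(\frac{1451521}{171369} + \frac{544384}{13670}\right) - 2638392\right) - 718 = \left(\left(1451521 \cdot \frac{1}{171369} + 544384 \cdot \frac{1}{13670}\right) - 2638392\right) - 718 = \left(\left(\frac{1451521}{171369} + \frac{272192}{6835}\right) - 2638392\right) - 718 = \left(\frac{56566416883}{1171307115} - 2638392\right) - 718 = - \frac{3090310755342197}{1171307115} - 718 = - \frac{3091151753850767}{1171307115}$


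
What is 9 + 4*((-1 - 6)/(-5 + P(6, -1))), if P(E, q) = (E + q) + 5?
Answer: 17/5 ≈ 3.4000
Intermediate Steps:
P(E, q) = 5 + E + q
9 + 4*((-1 - 6)/(-5 + P(6, -1))) = 9 + 4*((-1 - 6)/(-5 + (5 + 6 - 1))) = 9 + 4*(-7/(-5 + 10)) = 9 + 4*(-7/5) = 9 - 28/5 = 17/5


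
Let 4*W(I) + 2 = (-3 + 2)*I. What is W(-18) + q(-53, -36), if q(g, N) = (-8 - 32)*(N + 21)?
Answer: 604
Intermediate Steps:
q(g, N) = -840 - 40*N (q(g, N) = -40*(21 + N) = -840 - 40*N)
W(I) = -1/2 - I/4 (W(I) = -1/2 + ((-3 + 2)*I)/4 = -1/2 + (-I)/4 = -1/2 - I/4)
W(-18) + q(-53, -36) = (-1/2 - 1/4*(-18)) + (-840 - 40*(-36)) = (-1/2 + 9/2) + (-840 + 1440) = 4 + 600 = 604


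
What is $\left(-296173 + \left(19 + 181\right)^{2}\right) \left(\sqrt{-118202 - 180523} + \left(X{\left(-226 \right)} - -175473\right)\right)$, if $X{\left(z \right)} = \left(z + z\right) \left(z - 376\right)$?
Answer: $-114657142821 - 1280865 i \sqrt{11949} \approx -1.1466 \cdot 10^{11} - 1.4001 \cdot 10^{8} i$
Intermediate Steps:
$X{\left(z \right)} = 2 z \left(-376 + z\right)$
$\left(-296173 + \left(19 + 181\right)^{2}\right) \left(\sqrt{-118202 - 180523} + \left(X{\left(-226 \right)} - -175473\right)\right) = \left(-296173 + \left(19 + 181\right)^{2}\right) \left(\sqrt{-118202 - 180523} - \left(-175473 + 452 \left(-376 - 226\right)\right)\right) = \left(-296173 + 200^{2}\right) \left(\sqrt{-298725} + \left(2 \left(-226\right) \left(-602\right) + 175473\right)\right) = \left(-296173 + 40000\right) \left(5 i \sqrt{11949} + \left(272104 + 175473\right)\right) = - 256173 \left(5 i \sqrt{11949} + 447577\right) = - 256173 \left(447577 + 5 i \sqrt{11949}\right) = -114657142821 - 1280865 i \sqrt{11949}$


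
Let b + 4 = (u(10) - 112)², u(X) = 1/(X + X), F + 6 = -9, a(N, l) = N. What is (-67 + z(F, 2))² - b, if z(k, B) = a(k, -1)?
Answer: -2321921/400 ≈ -5804.8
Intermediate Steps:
F = -15 (F = -6 - 9 = -15)
z(k, B) = k
u(X) = 1/(2*X)
b = 5011521/400 (b = -4 + ((½)/10 - 112)² = -4 + ((½)*(⅒) - 112)² = -4 + (1/20 - 112)² = -4 + (-2239/20)² = -4 + 5013121/400 = 5011521/400 ≈ 12529.)
(-67 + z(F, 2))² - b = (-67 - 15)² - 1*5011521/400 = (-82)² - 5011521/400 = 6724 - 5011521/400 = -2321921/400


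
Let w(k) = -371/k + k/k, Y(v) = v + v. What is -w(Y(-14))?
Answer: -57/4 ≈ -14.250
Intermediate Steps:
Y(v) = 2*v
w(k) = 1 - 371/k (w(k) = -371/k + 1 = 1 - 371/k)
-w(Y(-14)) = -(-371 + 2*(-14))/(2*(-14)) = -(-371 - 28)/(-28) = -(-1)*(-399)/28 = -1*57/4 = -57/4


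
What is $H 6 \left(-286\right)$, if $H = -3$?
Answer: $5148$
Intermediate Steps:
$H 6 \left(-286\right) = - 3 \cdot 6 \left(-286\right) = \left(-3\right) \left(-1716\right) = 5148$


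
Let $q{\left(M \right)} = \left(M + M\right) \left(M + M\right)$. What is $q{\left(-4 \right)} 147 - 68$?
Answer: $9340$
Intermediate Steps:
$q{\left(M \right)} = 4 M^{2}$ ($q{\left(M \right)} = 2 M 2 M = 4 M^{2}$)
$q{\left(-4 \right)} 147 - 68 = 4 \left(-4\right)^{2} \cdot 147 - 68 = 4 \cdot 16 \cdot 147 - 68 = 64 \cdot 147 - 68 = 9408 - 68 = 9340$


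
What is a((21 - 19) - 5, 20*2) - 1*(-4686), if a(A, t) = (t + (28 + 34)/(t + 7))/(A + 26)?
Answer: 5067508/1081 ≈ 4687.8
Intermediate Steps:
a(A, t) = (t + 62/(7 + t))/(26 + A)
a((21 - 19) - 5, 20*2) - 1*(-4686) = (62 + (20*2)**2 + 7*(20*2))/(182 + 7*((21 - 19) - 5) + 26*(20*2) + ((21 - 19) - 5)*(20*2)) - 1*(-4686) = (62 + 40**2 + 7*40)/(182 + 7*(2 - 5) + 26*40 + (2 - 5)*40) + 4686 = (62 + 1600 + 280)/(182 + 7*(-3) + 1040 - 3*40) + 4686 = 1942/(182 - 21 + 1040 - 120) + 4686 = 1942/1081 + 4686 = 5067508/1081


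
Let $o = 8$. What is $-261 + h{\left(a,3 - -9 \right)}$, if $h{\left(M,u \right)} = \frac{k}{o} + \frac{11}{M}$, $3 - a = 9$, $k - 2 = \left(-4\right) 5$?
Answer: $- \frac{3181}{12} \approx -265.08$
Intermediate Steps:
$k = -18$ ($k = 2 - 20 = -18$)
$a = -6$ ($a = 3 - 9 = -6$)
$h{\left(M,u \right)} = - \frac{9}{4} + \frac{11}{M}$ ($h{\left(M,u \right)} = - \frac{18}{8} + \frac{11}{M} = \left(-18\right) \frac{1}{8} + \frac{11}{M} = - \frac{9}{4} + \frac{11}{M}$)
$-261 + h{\left(a,3 - -9 \right)} = -261 - \left(\frac{9}{4} - \frac{11}{-6}\right) = -261 + \left(- \frac{9}{4} + 11 \left(- \frac{1}{6}\right)\right) = -261 - \frac{49}{12} = - \frac{3181}{12}$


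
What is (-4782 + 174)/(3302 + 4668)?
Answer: -2304/3985 ≈ -0.57817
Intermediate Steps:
(-4782 + 174)/(3302 + 4668) = -4608/7970 = -4608*1/7970 = -2304/3985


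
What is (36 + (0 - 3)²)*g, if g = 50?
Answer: 2250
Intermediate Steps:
(36 + (0 - 3)²)*g = (36 + (0 - 3)²)*50 = (36 + (-3)²)*50 = (36 + 9)*50 = 45*50 = 2250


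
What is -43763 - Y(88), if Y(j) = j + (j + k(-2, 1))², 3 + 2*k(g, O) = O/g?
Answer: -820641/16 ≈ -51290.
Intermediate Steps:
k(g, O) = -3/2 + O/(2*g) (k(g, O) = -3/2 + (O/g)/2 = -3/2 + O/(2*g))
Y(j) = j + (-7/4 + j)² (Y(j) = j + (j + (½)*(1 - 3*(-2))/(-2))² = j + (j + (½)*(-½)*(1 + 6))² = j + (j + (½)*(-½)*7)² = j + (j - 7/4)² = j + (-7/4 + j)²)
-43763 - Y(88) = -43763 - (88 + (-7 + 4*88)²/16) = -43763 - (88 + (-7 + 352)²/16) = -43763 - (88 + (1/16)*345²) = -43763 - (88 + (1/16)*119025) = -43763 - (88 + 119025/16) = -43763 - 1*120433/16 = -43763 - 120433/16 = -820641/16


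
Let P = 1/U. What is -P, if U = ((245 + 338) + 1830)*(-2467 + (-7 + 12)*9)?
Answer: 1/5844286 ≈ 1.7111e-7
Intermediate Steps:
U = -5844286 (U = (583 + 1830)*(-2467 + 5*9) = 2413*(-2467 + 45) = 2413*(-2422) = -5844286)
P = -1/5844286 (P = 1/(-5844286) = -1/5844286 ≈ -1.7111e-7)
-P = -1*(-1/5844286) = 1/5844286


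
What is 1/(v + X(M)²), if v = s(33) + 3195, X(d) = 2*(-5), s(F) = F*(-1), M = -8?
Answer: 1/3262 ≈ 0.00030656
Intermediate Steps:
s(F) = -F
X(d) = -10
v = 3162 (v = -1*33 + 3195 = -33 + 3195 = 3162)
1/(v + X(M)²) = 1/(3162 + (-10)²) = 1/(3162 + 100) = 1/3262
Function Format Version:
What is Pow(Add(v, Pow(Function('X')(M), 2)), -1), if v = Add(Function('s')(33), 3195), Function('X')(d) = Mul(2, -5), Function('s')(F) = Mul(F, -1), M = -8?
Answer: Rational(1, 3262) ≈ 0.00030656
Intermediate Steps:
Function('s')(F) = Mul(-1, F)
Function('X')(d) = -10
v = 3162 (v = Add(Mul(-1, 33), 3195) = Add(-33, 3195) = 3162)
Pow(Add(v, Pow(Function('X')(M), 2)), -1) = Pow(Add(3162, Pow(-10, 2)), -1) = Pow(Add(3162, 100), -1) = Pow(3262, -1) = Rational(1, 3262)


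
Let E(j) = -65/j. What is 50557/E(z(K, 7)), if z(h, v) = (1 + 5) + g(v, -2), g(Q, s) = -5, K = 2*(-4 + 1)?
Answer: -3889/5 ≈ -777.80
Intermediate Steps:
K = -6 (K = 2*(-3) = -6)
z(h, v) = 1 (z(h, v) = (1 + 5) - 5 = 6 - 5 = 1)
50557/E(z(K, 7)) = 50557/((-65/1)) = 50557/((-65*1)) = 50557/(-65) = 50557*(-1/65) = -3889/5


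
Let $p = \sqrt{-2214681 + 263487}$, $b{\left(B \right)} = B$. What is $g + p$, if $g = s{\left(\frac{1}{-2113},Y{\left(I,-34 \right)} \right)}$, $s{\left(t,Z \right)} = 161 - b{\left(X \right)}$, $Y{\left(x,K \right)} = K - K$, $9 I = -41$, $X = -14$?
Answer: $175 + i \sqrt{1951194} \approx 175.0 + 1396.9 i$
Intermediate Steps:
$I = - \frac{41}{9}$ ($I = \frac{1}{9} \left(-41\right) = - \frac{41}{9} \approx -4.5556$)
$Y{\left(x,K \right)} = 0$
$s{\left(t,Z \right)} = 175$ ($s{\left(t,Z \right)} = 161 - -14 = 161 + 14 = 175$)
$g = 175$
$p = i \sqrt{1951194}$ ($p = \sqrt{-1951194} = i \sqrt{1951194} \approx 1396.9 i$)
$g + p = 175 + i \sqrt{1951194}$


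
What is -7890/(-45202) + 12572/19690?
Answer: 180908411/222506845 ≈ 0.81305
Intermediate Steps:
-7890/(-45202) + 12572/19690 = -7890*(-1/45202) + 12572*(1/19690) = 3945/22601 + 6286/9845 = 180908411/222506845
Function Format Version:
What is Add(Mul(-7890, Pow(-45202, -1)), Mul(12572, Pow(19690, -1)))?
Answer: Rational(180908411, 222506845) ≈ 0.81305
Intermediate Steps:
Add(Mul(-7890, Pow(-45202, -1)), Mul(12572, Pow(19690, -1))) = Add(Mul(-7890, Rational(-1, 45202)), Mul(12572, Rational(1, 19690))) = Add(Rational(3945, 22601), Rational(6286, 9845)) = Rational(180908411, 222506845)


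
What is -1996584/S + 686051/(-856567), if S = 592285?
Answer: -2116545683663/507331785595 ≈ -4.1719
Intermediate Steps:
-1996584/S + 686051/(-856567) = -1996584/592285 + 686051/(-856567) = -1996584*1/592285 + 686051*(-1/856567) = -1996584/592285 - 686051/856567 = -2116545683663/507331785595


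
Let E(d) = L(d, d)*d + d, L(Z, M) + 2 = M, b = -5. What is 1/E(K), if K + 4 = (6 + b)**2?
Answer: 1/12 ≈ 0.083333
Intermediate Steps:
K = -3 (K = -4 + (6 - 5)**2 = -4 + 1**2 = -4 + 1 = -3)
L(Z, M) = -2 + M
E(d) = d + d*(-2 + d) (E(d) = (-2 + d)*d + d = d*(-2 + d) + d = d + d*(-2 + d))
1/E(K) = 1/(-3*(-1 - 3)) = 1/(-3*(-4)) = 1/12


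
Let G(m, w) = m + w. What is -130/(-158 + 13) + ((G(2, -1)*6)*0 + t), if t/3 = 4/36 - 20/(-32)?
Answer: 2161/696 ≈ 3.1049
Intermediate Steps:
t = 53/24 (t = 3*(4/36 - 20/(-32)) = 3*(4*(1/36) - 20*(-1/32)) = 3*(⅑ + 5/8) = 3*(53/72) = 53/24 ≈ 2.2083)
-130/(-158 + 13) + ((G(2, -1)*6)*0 + t) = -130/(-158 + 13) + (((2 - 1)*6)*0 + 53/24) = -130/(-145) + ((1*6)*0 + 53/24) = -1/145*(-130) + (6*0 + 53/24) = 26/29 + (0 + 53/24) = 26/29 + 53/24 = 2161/696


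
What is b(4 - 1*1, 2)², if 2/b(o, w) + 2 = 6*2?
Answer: 1/25 ≈ 0.040000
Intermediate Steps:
b(o, w) = ⅕ (b(o, w) = 2/(-2 + 6*2) = 2/(-2 + 12) = 2/10 = 2*(⅒) = ⅕)
b(4 - 1*1, 2)² = (⅕)² = 1/25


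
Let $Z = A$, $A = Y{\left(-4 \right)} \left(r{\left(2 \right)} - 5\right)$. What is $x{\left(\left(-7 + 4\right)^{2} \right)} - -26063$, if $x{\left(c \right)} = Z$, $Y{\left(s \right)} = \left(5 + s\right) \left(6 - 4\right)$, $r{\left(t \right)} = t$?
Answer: $26057$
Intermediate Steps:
$Y{\left(s \right)} = 10 + 2 s$ ($Y{\left(s \right)} = \left(5 + s\right) 2 = 10 + 2 s$)
$A = -6$ ($A = \left(10 + 2 \left(-4\right)\right) \left(2 - 5\right) = \left(10 - 8\right) \left(-3\right) = 2 \left(-3\right) = -6$)
$Z = -6$
$x{\left(c \right)} = -6$
$x{\left(\left(-7 + 4\right)^{2} \right)} - -26063 = -6 - -26063 = -6 + 26063 = 26057$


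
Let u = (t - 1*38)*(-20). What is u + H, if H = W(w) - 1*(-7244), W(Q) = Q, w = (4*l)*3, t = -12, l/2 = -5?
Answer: 8124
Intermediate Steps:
l = -10 (l = 2*(-5) = -10)
w = -120 (w = (4*(-10))*3 = -40*3 = -120)
u = 1000 (u = (-12 - 1*38)*(-20) = (-12 - 38)*(-20) = -50*(-20) = 1000)
H = 7124 (H = -120 - 1*(-7244) = -120 + 7244 = 7124)
u + H = 1000 + 7124 = 8124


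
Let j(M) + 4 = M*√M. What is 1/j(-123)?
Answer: I/(-4*I + 123*√123) ≈ -2.1495e-6 + 0.00073306*I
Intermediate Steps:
j(M) = -4 + M^(3/2) (j(M) = -4 + M*√M = -4 + M^(3/2))
1/j(-123) = 1/(-4 + (-123)^(3/2)) = 1/(-4 - 123*I*√123)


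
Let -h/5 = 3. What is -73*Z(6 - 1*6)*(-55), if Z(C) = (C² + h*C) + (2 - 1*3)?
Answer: -4015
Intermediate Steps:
h = -15 (h = -5*3 = -15)
Z(C) = -1 + C² - 15*C (Z(C) = (C² - 15*C) + (2 - 1*3) = (C² - 15*C) + (2 - 3) = (C² - 15*C) - 1 = -1 + C² - 15*C)
-73*Z(6 - 1*6)*(-55) = -73*(-1 + (6 - 1*6)² - 15*(6 - 1*6))*(-55) = -73*(-1 + (6 - 6)² - 15*(6 - 6))*(-55) = -73*(-1 + 0² - 15*0)*(-55) = -73*(-1 + 0 + 0)*(-55) = -73*(-1)*(-55) = 73*(-55) = -4015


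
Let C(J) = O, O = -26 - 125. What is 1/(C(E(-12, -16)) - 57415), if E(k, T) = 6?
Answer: -1/57566 ≈ -1.7371e-5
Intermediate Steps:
O = -151
C(J) = -151
1/(C(E(-12, -16)) - 57415) = 1/(-151 - 57415) = 1/(-57566) = -1/57566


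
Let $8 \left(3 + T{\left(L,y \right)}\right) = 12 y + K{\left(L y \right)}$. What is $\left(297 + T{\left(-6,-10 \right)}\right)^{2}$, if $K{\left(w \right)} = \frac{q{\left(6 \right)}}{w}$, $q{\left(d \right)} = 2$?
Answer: $\frac{4483775521}{57600} \approx 77843.0$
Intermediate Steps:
$K{\left(w \right)} = \frac{2}{w}$
$T{\left(L,y \right)} = -3 + \frac{3 y}{2} + \frac{1}{4 L y}$ ($T{\left(L,y \right)} = -3 + \frac{12 y + \frac{2}{L y}}{8} = -3 + \left(\frac{3 y}{2} + \frac{1}{4 L y}\right) = -3 + \frac{3 y}{2} + \frac{1}{4 L y}$)
$\left(297 + T{\left(-6,-10 \right)}\right)^{2} = \left(297 + \left(-3 + \frac{3}{2} \left(-10\right) + \frac{1}{4 \left(-6\right) \left(-10\right)}\right)\right)^{2} = \left(297 - \left(18 - \frac{1}{240}\right)\right)^{2} = \left(297 - \frac{4319}{240}\right)^{2} = \left(\frac{66961}{240}\right)^{2} = \frac{4483775521}{57600}$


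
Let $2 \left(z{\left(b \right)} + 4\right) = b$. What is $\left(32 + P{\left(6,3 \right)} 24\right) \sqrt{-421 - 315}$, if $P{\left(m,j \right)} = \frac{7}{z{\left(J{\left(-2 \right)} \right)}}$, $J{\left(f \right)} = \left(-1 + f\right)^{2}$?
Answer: $1472 i \sqrt{46} \approx 9983.6 i$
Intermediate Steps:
$z{\left(b \right)} = -4 + \frac{b}{2}$
$P{\left(m,j \right)} = 14$ ($P{\left(m,j \right)} = \frac{7}{-4 + \frac{\left(-1 - 2\right)^{2}}{2}} = \frac{7}{-4 + \frac{\left(-3\right)^{2}}{2}} = \frac{7}{-4 + \frac{1}{2} \cdot 9} = \frac{7}{-4 + \frac{9}{2}} = 7 \frac{1}{\frac{1}{2}} = 7 \cdot 2 = 14$)
$\left(32 + P{\left(6,3 \right)} 24\right) \sqrt{-421 - 315} = \left(32 + 14 \cdot 24\right) \sqrt{-421 - 315} = \left(32 + 336\right) \sqrt{-736} = 368 \cdot 4 i \sqrt{46} = 1472 i \sqrt{46}$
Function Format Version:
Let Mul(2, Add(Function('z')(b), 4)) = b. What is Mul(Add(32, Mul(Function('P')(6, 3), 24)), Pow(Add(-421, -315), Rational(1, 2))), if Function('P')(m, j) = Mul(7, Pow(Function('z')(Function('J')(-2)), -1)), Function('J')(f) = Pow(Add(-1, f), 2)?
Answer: Mul(1472, I, Pow(46, Rational(1, 2))) ≈ Mul(9983.6, I)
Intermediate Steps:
Function('z')(b) = Add(-4, Mul(Rational(1, 2), b))
Function('P')(m, j) = 14 (Function('P')(m, j) = Mul(7, Pow(Add(-4, Mul(Rational(1, 2), Pow(Add(-1, -2), 2))), -1)) = Mul(7, Pow(Add(-4, Mul(Rational(1, 2), Pow(-3, 2))), -1)) = Mul(7, Pow(Add(-4, Mul(Rational(1, 2), 9)), -1)) = Mul(7, Pow(Add(-4, Rational(9, 2)), -1)) = Mul(7, Pow(Rational(1, 2), -1)) = Mul(7, 2) = 14)
Mul(Add(32, Mul(Function('P')(6, 3), 24)), Pow(Add(-421, -315), Rational(1, 2))) = Mul(Add(32, Mul(14, 24)), Pow(Add(-421, -315), Rational(1, 2))) = Mul(Add(32, 336), Pow(-736, Rational(1, 2))) = Mul(368, Mul(4, I, Pow(46, Rational(1, 2)))) = Mul(1472, I, Pow(46, Rational(1, 2)))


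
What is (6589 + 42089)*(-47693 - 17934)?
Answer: -3194591106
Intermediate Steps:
(6589 + 42089)*(-47693 - 17934) = 48678*(-65627) = -3194591106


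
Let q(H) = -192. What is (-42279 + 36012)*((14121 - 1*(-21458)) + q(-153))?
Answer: -221770329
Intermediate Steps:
(-42279 + 36012)*((14121 - 1*(-21458)) + q(-153)) = (-42279 + 36012)*((14121 - 1*(-21458)) - 192) = -6267*((14121 + 21458) - 192) = -6267*(35579 - 192) = -6267*35387 = -221770329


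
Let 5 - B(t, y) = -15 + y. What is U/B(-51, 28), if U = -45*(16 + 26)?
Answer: 945/4 ≈ 236.25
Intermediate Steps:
U = -1890 (U = -45*42 = -1890)
B(t, y) = 20 - y (B(t, y) = 5 - (-15 + y) = 5 + (15 - y) = 20 - y)
U/B(-51, 28) = -1890/(20 - 1*28) = -1890/(20 - 28) = -1890/(-8) = -1890*(-⅛) = 945/4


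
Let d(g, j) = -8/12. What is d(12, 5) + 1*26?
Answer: 76/3 ≈ 25.333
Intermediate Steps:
d(g, j) = -⅔ (d(g, j) = -8*1/12 = -⅔)
d(12, 5) + 1*26 = -⅔ + 1*26 = -⅔ + 26 = 76/3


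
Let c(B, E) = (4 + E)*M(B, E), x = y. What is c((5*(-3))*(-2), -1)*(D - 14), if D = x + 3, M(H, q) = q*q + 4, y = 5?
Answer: -90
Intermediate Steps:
x = 5
M(H, q) = 4 + q**2 (M(H, q) = q**2 + 4 = 4 + q**2)
c(B, E) = (4 + E)*(4 + E**2)
D = 8 (D = 5 + 3 = 8)
c((5*(-3))*(-2), -1)*(D - 14) = ((4 - 1)*(4 + (-1)**2))*(8 - 14) = (3*(4 + 1))*(-6) = (3*5)*(-6) = 15*(-6) = -90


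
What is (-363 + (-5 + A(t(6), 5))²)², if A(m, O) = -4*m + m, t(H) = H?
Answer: 27556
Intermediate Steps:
A(m, O) = -3*m
(-363 + (-5 + A(t(6), 5))²)² = (-363 + (-5 - 3*6)²)² = (-363 + (-5 - 18)²)² = (-363 + (-23)²)² = (-363 + 529)² = 166² = 27556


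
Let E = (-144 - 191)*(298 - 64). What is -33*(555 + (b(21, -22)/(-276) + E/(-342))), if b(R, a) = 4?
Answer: -11308891/437 ≈ -25878.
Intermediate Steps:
E = -78390 (E = -335*234 = -78390)
-33*(555 + (b(21, -22)/(-276) + E/(-342))) = -33*(555 + (4/(-276) - 78390/(-342))) = -33*(555 + (4*(-1/276) - 78390*(-1/342))) = -33*(555 + (-1/69 + 4355/19)) = -33*(555 + 300476/1311) = -33*1028081/1311 = -11308891/437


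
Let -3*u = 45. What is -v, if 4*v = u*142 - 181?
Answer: 2311/4 ≈ 577.75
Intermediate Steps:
u = -15 (u = -1/3*45 = -15)
v = -2311/4 (v = (-15*142 - 181)/4 = (-2130 - 181)/4 = (1/4)*(-2311) = -2311/4 ≈ -577.75)
-v = -1*(-2311/4) = 2311/4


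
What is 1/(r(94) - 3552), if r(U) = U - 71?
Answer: -1/3529 ≈ -0.00028337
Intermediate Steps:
r(U) = -71 + U
1/(r(94) - 3552) = 1/((-71 + 94) - 3552) = 1/(23 - 3552) = 1/(-3529) = -1/3529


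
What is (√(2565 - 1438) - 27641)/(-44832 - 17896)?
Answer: 27641/62728 - 7*√23/62728 ≈ 0.44011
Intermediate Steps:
(√(2565 - 1438) - 27641)/(-44832 - 17896) = (√1127 - 27641)/(-62728) = (7*√23 - 27641)*(-1/62728) = (-27641 + 7*√23)*(-1/62728) = 27641/62728 - 7*√23/62728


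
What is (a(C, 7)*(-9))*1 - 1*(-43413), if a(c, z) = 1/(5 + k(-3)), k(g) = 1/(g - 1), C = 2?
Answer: 824811/19 ≈ 43411.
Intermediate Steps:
k(g) = 1/(-1 + g)
a(c, z) = 4/19 (a(c, z) = 1/(5 + 1/(-1 - 3)) = 1/(5 + 1/(-4)) = 1/(5 - ¼) = 1/(19/4) = 4/19)
(a(C, 7)*(-9))*1 - 1*(-43413) = ((4/19)*(-9))*1 - 1*(-43413) = -36/19*1 + 43413 = -36/19 + 43413 = 824811/19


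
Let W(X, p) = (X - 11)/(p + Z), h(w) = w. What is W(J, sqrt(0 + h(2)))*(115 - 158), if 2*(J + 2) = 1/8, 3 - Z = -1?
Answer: 8901/56 - 8901*sqrt(2)/224 ≈ 102.75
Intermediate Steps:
Z = 4 (Z = 3 - 1*(-1) = 3 + 1 = 4)
J = -31/16 (J = -2 + (1/2)/8 = -2 + (1/2)*(1/8) = -2 + 1/16 = -31/16 ≈ -1.9375)
W(X, p) = (-11 + X)/(4 + p) (W(X, p) = (X - 11)/(p + 4) = (-11 + X)/(4 + p))
W(J, sqrt(0 + h(2)))*(115 - 158) = ((-11 - 31/16)/(4 + sqrt(0 + 2)))*(115 - 158) = (-207/16/(4 + sqrt(2)))*(-43) = -207/(16*(4 + sqrt(2)))*(-43) = 8901/(16*(4 + sqrt(2)))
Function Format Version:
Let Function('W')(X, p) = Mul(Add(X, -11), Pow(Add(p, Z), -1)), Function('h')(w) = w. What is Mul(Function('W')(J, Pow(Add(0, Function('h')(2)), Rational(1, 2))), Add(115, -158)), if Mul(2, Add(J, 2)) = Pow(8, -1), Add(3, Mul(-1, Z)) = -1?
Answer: Add(Rational(8901, 56), Mul(Rational(-8901, 224), Pow(2, Rational(1, 2)))) ≈ 102.75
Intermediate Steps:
Z = 4 (Z = Add(3, Mul(-1, -1)) = Add(3, 1) = 4)
J = Rational(-31, 16) (J = Add(-2, Mul(Rational(1, 2), Pow(8, -1))) = Add(-2, Mul(Rational(1, 2), Rational(1, 8))) = Add(-2, Rational(1, 16)) = Rational(-31, 16) ≈ -1.9375)
Function('W')(X, p) = Mul(Pow(Add(4, p), -1), Add(-11, X)) (Function('W')(X, p) = Mul(Add(X, -11), Pow(Add(p, 4), -1)) = Mul(Add(-11, X), Pow(Add(4, p), -1)) = Mul(Pow(Add(4, p), -1), Add(-11, X)))
Mul(Function('W')(J, Pow(Add(0, Function('h')(2)), Rational(1, 2))), Add(115, -158)) = Mul(Mul(Pow(Add(4, Pow(Add(0, 2), Rational(1, 2))), -1), Add(-11, Rational(-31, 16))), Add(115, -158)) = Mul(Mul(Pow(Add(4, Pow(2, Rational(1, 2))), -1), Rational(-207, 16)), -43) = Mul(Mul(Rational(-207, 16), Pow(Add(4, Pow(2, Rational(1, 2))), -1)), -43) = Mul(Rational(8901, 16), Pow(Add(4, Pow(2, Rational(1, 2))), -1))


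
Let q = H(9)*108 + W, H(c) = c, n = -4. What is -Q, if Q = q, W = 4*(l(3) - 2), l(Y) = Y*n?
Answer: -916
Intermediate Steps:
l(Y) = -4*Y (l(Y) = Y*(-4) = -4*Y)
W = -56 (W = 4*(-4*3 - 2) = 4*(-12 - 2) = 4*(-14) = -56)
q = 916 (q = 9*108 - 56 = 972 - 56 = 916)
Q = 916
-Q = -1*916 = -916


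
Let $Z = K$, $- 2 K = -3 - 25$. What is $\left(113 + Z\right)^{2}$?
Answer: $16129$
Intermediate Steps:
$K = 14$ ($K = - \frac{-3 - 25}{2} = \left(- \frac{1}{2}\right) \left(-28\right) = 14$)
$Z = 14$
$\left(113 + Z\right)^{2} = \left(113 + 14\right)^{2} = 127^{2} = 16129$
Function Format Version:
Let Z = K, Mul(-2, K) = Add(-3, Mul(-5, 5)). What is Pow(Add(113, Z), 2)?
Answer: 16129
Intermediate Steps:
K = 14 (K = Mul(Rational(-1, 2), Add(-3, Mul(-5, 5))) = Mul(Rational(-1, 2), Add(-3, -25)) = Mul(Rational(-1, 2), -28) = 14)
Z = 14
Pow(Add(113, Z), 2) = Pow(Add(113, 14), 2) = Pow(127, 2) = 16129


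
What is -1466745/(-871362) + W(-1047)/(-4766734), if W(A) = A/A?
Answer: 582631865789/346129239309 ≈ 1.6833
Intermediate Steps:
W(A) = 1
-1466745/(-871362) + W(-1047)/(-4766734) = -1466745/(-871362) + 1/(-4766734) = -1466745*(-1/871362) + 1*(-1/4766734) = 488915/290454 - 1/4766734 = 582631865789/346129239309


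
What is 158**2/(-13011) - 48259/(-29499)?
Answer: -12057243/42645721 ≈ -0.28273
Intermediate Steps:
158**2/(-13011) - 48259/(-29499) = 24964*(-1/13011) - 48259*(-1/29499) = -24964/13011 + 48259/29499 = -12057243/42645721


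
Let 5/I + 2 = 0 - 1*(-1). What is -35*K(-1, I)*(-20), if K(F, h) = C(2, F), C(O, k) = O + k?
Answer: 700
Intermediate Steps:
I = -5 (I = 5/(-2 + (0 - 1*(-1))) = 5/(-2 + (0 + 1)) = 5/(-2 + 1) = 5/(-1) = 5*(-1) = -5)
K(F, h) = 2 + F
-35*K(-1, I)*(-20) = -35*(2 - 1)*(-20) = -35*1*(-20) = -35*(-20) = 700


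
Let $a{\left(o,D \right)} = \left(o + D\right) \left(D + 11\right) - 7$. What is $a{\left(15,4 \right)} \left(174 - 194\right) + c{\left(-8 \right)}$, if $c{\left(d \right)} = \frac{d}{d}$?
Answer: $-5559$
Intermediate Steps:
$c{\left(d \right)} = 1$
$a{\left(o,D \right)} = -7 + \left(11 + D\right) \left(D + o\right)$ ($a{\left(o,D \right)} = \left(D + o\right) \left(11 + D\right) - 7 = \left(11 + D\right) \left(D + o\right) - 7 = -7 + \left(11 + D\right) \left(D + o\right)$)
$a{\left(15,4 \right)} \left(174 - 194\right) + c{\left(-8 \right)} = \left(-7 + 4^{2} + 11 \cdot 4 + 11 \cdot 15 + 4 \cdot 15\right) \left(174 - 194\right) + 1 = \left(-7 + 16 + 44 + 165 + 60\right) \left(-20\right) + 1 = 278 \left(-20\right) + 1 = -5560 + 1 = -5559$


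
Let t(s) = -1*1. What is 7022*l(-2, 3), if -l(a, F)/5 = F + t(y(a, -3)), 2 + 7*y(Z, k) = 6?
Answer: -70220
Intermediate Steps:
y(Z, k) = 4/7 (y(Z, k) = -2/7 + (⅐)*6 = -2/7 + 6/7 = 4/7)
t(s) = -1
l(a, F) = 5 - 5*F (l(a, F) = -5*(F - 1) = -5*(-1 + F) = 5 - 5*F)
7022*l(-2, 3) = 7022*(5 - 5*3) = 7022*(5 - 15) = 7022*(-10) = -70220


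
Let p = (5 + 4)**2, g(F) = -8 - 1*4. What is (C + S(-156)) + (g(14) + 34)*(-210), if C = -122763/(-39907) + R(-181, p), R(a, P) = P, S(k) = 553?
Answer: -158946539/39907 ≈ -3982.9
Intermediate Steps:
g(F) = -12 (g(F) = -8 - 4 = -12)
p = 81 (p = 9**2 = 81)
C = 3355230/39907 (C = -122763/(-39907) + 81 = -122763*(-1/39907) + 81 = 122763/39907 + 81 = 3355230/39907 ≈ 84.076)
(C + S(-156)) + (g(14) + 34)*(-210) = (3355230/39907 + 553) + (-12 + 34)*(-210) = 25423801/39907 + 22*(-210) = 25423801/39907 - 4620 = -158946539/39907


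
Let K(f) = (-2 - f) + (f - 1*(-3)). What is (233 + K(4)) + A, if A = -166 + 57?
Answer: 125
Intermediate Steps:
K(f) = 1 (K(f) = (-2 - f) + (f + 3) = (-2 - f) + (3 + f) = 1)
A = -109
(233 + K(4)) + A = (233 + 1) - 109 = 234 - 109 = 125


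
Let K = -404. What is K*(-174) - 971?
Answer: 69325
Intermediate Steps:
K*(-174) - 971 = -404*(-174) - 971 = 70296 - 971 = 69325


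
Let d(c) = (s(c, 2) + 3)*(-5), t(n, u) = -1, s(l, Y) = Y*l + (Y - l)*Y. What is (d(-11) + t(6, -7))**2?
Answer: 1296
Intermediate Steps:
s(l, Y) = Y*l + Y*(Y - l)
d(c) = -35 (d(c) = (2**2 + 3)*(-5) = (4 + 3)*(-5) = 7*(-5) = -35)
(d(-11) + t(6, -7))**2 = (-35 - 1)**2 = (-36)**2 = 1296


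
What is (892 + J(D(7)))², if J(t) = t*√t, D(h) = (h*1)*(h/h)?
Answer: 796007 + 12488*√7 ≈ 8.2905e+5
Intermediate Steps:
D(h) = h (D(h) = h*1 = h)
J(t) = t^(3/2)
(892 + J(D(7)))² = (892 + 7^(3/2))² = (892 + 7*√7)²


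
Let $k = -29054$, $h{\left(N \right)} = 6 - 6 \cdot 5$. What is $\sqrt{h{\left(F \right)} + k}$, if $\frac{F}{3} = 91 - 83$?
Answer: $i \sqrt{29078} \approx 170.52 i$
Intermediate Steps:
$F = 24$ ($F = 3 \left(91 - 83\right) = 3 \cdot 8 = 24$)
$h{\left(N \right)} = -24$ ($h{\left(N \right)} = 6 - 30 = -24$)
$\sqrt{h{\left(F \right)} + k} = \sqrt{-24 - 29054} = \sqrt{-29078} = i \sqrt{29078}$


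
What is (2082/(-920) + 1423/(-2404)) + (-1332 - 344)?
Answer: -232068123/138230 ≈ -1678.9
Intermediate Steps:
(2082/(-920) + 1423/(-2404)) + (-1332 - 344) = (2082*(-1/920) + 1423*(-1/2404)) - 1676 = (-1041/460 - 1423/2404) - 1676 = -394643/138230 - 1676 = -232068123/138230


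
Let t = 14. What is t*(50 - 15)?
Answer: 490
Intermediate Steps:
t*(50 - 15) = 14*(50 - 15) = 14*35 = 490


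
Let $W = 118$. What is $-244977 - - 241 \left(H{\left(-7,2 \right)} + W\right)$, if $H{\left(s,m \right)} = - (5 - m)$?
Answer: $-217262$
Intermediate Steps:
$H{\left(s,m \right)} = -5 + m$
$-244977 - - 241 \left(H{\left(-7,2 \right)} + W\right) = -244977 - - 241 \left(\left(-5 + 2\right) + 118\right) = -244977 - - 241 \left(-3 + 118\right) = -244977 - \left(-241\right) 115 = -244977 - -27715 = -244977 + 27715 = -217262$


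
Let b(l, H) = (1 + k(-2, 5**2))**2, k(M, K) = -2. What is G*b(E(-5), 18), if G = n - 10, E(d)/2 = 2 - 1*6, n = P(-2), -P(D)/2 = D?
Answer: -6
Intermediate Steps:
P(D) = -2*D
n = 4 (n = -2*(-2) = 4)
E(d) = -8 (E(d) = 2*(2 - 1*6) = 2*(2 - 6) = 2*(-4) = -8)
G = -6 (G = 4 - 10 = -6)
b(l, H) = 1 (b(l, H) = (1 - 2)**2 = (-1)**2 = 1)
G*b(E(-5), 18) = -6*1 = -6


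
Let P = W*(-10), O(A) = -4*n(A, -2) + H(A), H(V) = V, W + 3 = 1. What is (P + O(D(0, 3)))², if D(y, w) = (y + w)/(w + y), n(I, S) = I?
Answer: 289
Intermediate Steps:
W = -2 (W = -3 + 1 = -2)
D(y, w) = 1 (D(y, w) = (w + y)/(w + y) = 1)
O(A) = -3*A (O(A) = -4*A + A = -3*A)
P = 20 (P = -2*(-10) = 20)
(P + O(D(0, 3)))² = (20 - 3*1)² = (20 - 3)² = 17² = 289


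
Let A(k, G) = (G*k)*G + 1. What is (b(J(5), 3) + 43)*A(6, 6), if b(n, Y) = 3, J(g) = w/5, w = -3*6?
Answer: 9982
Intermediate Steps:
w = -18
A(k, G) = 1 + k*G**2 (A(k, G) = k*G**2 + 1 = 1 + k*G**2)
J(g) = -18/5
(b(J(5), 3) + 43)*A(6, 6) = (3 + 43)*(1 + 6*6**2) = 46*(1 + 6*36) = 46*(1 + 216) = 46*217 = 9982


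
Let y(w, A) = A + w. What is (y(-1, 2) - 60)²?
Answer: 3481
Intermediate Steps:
(y(-1, 2) - 60)² = ((2 - 1) - 60)² = (1 - 60)² = (-59)² = 3481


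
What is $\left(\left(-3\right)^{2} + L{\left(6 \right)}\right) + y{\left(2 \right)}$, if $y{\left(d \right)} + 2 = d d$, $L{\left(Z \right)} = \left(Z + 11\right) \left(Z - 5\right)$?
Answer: $28$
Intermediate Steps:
$L{\left(Z \right)} = \left(-5 + Z\right) \left(11 + Z\right)$ ($L{\left(Z \right)} = \left(11 + Z\right) \left(-5 + Z\right) = \left(-5 + Z\right) \left(11 + Z\right)$)
$y{\left(d \right)} = -2 + d^{2}$ ($y{\left(d \right)} = -2 + d d = -2 + d^{2}$)
$\left(\left(-3\right)^{2} + L{\left(6 \right)}\right) + y{\left(2 \right)} = \left(\left(-3\right)^{2} + \left(-55 + 6^{2} + 6 \cdot 6\right)\right) - \left(2 - 2^{2}\right) = \left(9 + \left(-55 + 36 + 36\right)\right) + \left(-2 + 4\right) = \left(9 + 17\right) + 2 = 26 + 2 = 28$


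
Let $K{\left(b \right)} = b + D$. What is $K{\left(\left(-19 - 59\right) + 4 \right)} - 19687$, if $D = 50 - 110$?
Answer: $-19821$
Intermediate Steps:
$D = -60$ ($D = 50 - 110 = -60$)
$K{\left(b \right)} = -60 + b$ ($K{\left(b \right)} = b - 60 = -60 + b$)
$K{\left(\left(-19 - 59\right) + 4 \right)} - 19687 = \left(-60 + \left(\left(-19 - 59\right) + 4\right)\right) - 19687 = \left(-60 + \left(-78 + 4\right)\right) - 19687 = \left(-60 - 74\right) - 19687 = -134 - 19687 = -19821$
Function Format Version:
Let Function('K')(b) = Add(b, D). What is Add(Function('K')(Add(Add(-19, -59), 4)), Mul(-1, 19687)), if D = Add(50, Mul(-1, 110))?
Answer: -19821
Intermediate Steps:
D = -60 (D = Add(50, -110) = -60)
Function('K')(b) = Add(-60, b) (Function('K')(b) = Add(b, -60) = Add(-60, b))
Add(Function('K')(Add(Add(-19, -59), 4)), Mul(-1, 19687)) = Add(Add(-60, Add(Add(-19, -59), 4)), Mul(-1, 19687)) = Add(Add(-60, Add(-78, 4)), -19687) = Add(Add(-60, -74), -19687) = Add(-134, -19687) = -19821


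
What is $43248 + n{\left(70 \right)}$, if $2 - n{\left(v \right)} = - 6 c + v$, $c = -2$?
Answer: $43168$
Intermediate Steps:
$n{\left(v \right)} = -10 - v$ ($n{\left(v \right)} = 2 - \left(\left(-6\right) \left(-2\right) + v\right) = 2 - \left(12 + v\right) = -10 - v$)
$43248 + n{\left(70 \right)} = 43248 - 80 = 43168$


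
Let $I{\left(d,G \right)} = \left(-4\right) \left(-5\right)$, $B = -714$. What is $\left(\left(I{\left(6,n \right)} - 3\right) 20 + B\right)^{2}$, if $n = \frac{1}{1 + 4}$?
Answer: $139876$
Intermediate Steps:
$n = \frac{1}{5} \approx 0.2$
$I{\left(d,G \right)} = 20$
$\left(\left(I{\left(6,n \right)} - 3\right) 20 + B\right)^{2} = \left(\left(20 - 3\right) 20 - 714\right)^{2} = \left(17 \cdot 20 - 714\right)^{2} = \left(340 - 714\right)^{2} = \left(-374\right)^{2} = 139876$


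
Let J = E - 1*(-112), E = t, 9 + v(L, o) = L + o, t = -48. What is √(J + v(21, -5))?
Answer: √71 ≈ 8.4261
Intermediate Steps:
v(L, o) = -9 + L + o (v(L, o) = -9 + (L + o) = -9 + L + o)
E = -48
J = 64 (J = -48 - 1*(-112) = -48 + 112 = 64)
√(J + v(21, -5)) = √(64 + (-9 + 21 - 5)) = √(64 + 7) = √71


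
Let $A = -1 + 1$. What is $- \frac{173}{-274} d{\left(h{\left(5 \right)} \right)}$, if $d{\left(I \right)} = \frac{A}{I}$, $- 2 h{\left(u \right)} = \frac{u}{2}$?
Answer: $0$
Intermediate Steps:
$h{\left(u \right)} = - \frac{u}{4}$ ($h{\left(u \right)} = - \frac{u \frac{1}{2}}{2} = - \frac{\frac{1}{2} u}{2} = - \frac{u}{4}$)
$A = 0$
$d{\left(I \right)} = 0$ ($d{\left(I \right)} = \frac{0}{I} = 0$)
$- \frac{173}{-274} d{\left(h{\left(5 \right)} \right)} = - \frac{173}{-274} \cdot 0 = \left(-173\right) \left(- \frac{1}{274}\right) 0 = \frac{173}{274} \cdot 0 = 0$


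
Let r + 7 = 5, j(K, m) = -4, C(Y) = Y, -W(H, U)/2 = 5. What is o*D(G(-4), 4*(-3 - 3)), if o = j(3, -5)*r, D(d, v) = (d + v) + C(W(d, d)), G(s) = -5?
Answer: -312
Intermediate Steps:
W(H, U) = -10 (W(H, U) = -2*5 = -10)
r = -2 (r = -7 + 5 = -2)
D(d, v) = -10 + d + v (D(d, v) = (d + v) - 10 = -10 + d + v)
o = 8 (o = -4*(-2) = 8)
o*D(G(-4), 4*(-3 - 3)) = 8*(-10 - 5 + 4*(-3 - 3)) = 8*(-10 - 5 + 4*(-6)) = 8*(-10 - 5 - 24) = 8*(-39) = -312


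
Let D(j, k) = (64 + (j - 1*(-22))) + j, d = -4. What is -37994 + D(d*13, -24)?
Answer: -38012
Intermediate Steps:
D(j, k) = 86 + 2*j (D(j, k) = (64 + (j + 22)) + j = (64 + (22 + j)) + j = (86 + j) + j = 86 + 2*j)
-37994 + D(d*13, -24) = -37994 + (86 + 2*(-4*13)) = -37994 + (86 + 2*(-52)) = -37994 + (86 - 104) = -37994 - 18 = -38012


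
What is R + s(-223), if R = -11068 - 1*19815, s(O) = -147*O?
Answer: 1898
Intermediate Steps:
R = -30883 (R = -11068 - 19815 = -30883)
R + s(-223) = -30883 - 147*(-223) = -30883 + 32781 = 1898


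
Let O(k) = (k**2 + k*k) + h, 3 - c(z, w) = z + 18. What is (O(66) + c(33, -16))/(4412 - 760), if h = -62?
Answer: 391/166 ≈ 2.3554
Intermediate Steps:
c(z, w) = -15 - z (c(z, w) = 3 - (z + 18) = 3 - (18 + z) = 3 + (-18 - z) = -15 - z)
O(k) = -62 + 2*k**2 (O(k) = (k**2 + k*k) - 62 = (k**2 + k**2) - 62 = 2*k**2 - 62 = -62 + 2*k**2)
(O(66) + c(33, -16))/(4412 - 760) = ((-62 + 2*66**2) + (-15 - 1*33))/(4412 - 760) = ((-62 + 2*4356) + (-15 - 33))/3652 = ((-62 + 8712) - 48)*(1/3652) = (8650 - 48)*(1/3652) = 8602*(1/3652) = 391/166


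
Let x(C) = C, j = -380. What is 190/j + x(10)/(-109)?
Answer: -129/218 ≈ -0.59174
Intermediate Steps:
190/j + x(10)/(-109) = 190/(-380) + 10/(-109) = 190*(-1/380) + 10*(-1/109) = -1/2 - 10/109 = -129/218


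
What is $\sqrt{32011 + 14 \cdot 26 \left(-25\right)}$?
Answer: $\sqrt{22911} \approx 151.36$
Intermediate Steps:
$\sqrt{32011 + 14 \cdot 26 \left(-25\right)} = \sqrt{32011 + 364 \left(-25\right)} = \sqrt{32011 - 9100} = \sqrt{22911}$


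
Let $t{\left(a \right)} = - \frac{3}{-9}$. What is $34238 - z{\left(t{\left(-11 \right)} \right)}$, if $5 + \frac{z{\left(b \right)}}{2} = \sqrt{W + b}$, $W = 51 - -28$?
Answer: $34248 - \frac{2 \sqrt{714}}{3} \approx 34230.0$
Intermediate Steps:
$t{\left(a \right)} = \frac{1}{3}$ ($t{\left(a \right)} = \left(-3\right) \left(- \frac{1}{9}\right) = \frac{1}{3}$)
$W = 79$ ($W = 51 + 28 = 79$)
$z{\left(b \right)} = -10 + 2 \sqrt{79 + b}$
$34238 - z{\left(t{\left(-11 \right)} \right)} = 34238 - \left(-10 + 2 \sqrt{79 + \frac{1}{3}}\right) = 34238 - \left(-10 + 2 \sqrt{\frac{238}{3}}\right) = 34238 - \left(-10 + 2 \frac{\sqrt{714}}{3}\right) = 34238 - \left(-10 + \frac{2 \sqrt{714}}{3}\right) = 34238 + \left(10 - \frac{2 \sqrt{714}}{3}\right) = 34248 - \frac{2 \sqrt{714}}{3}$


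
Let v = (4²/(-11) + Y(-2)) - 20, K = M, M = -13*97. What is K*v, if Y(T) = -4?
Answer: 353080/11 ≈ 32098.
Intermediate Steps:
M = -1261
K = -1261
v = -280/11 (v = (4²/(-11) - 4) - 20 = (16*(-1/11) - 4) - 20 = (-16/11 - 4) - 20 = -60/11 - 20 = -280/11 ≈ -25.455)
K*v = -1261*(-280/11) = 353080/11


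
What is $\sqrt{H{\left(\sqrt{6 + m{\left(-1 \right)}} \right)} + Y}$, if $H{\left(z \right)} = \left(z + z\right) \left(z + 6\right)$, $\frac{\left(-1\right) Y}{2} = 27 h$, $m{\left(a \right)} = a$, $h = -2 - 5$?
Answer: $2 \sqrt{97 + 3 \sqrt{5}} \approx 20.367$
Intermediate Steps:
$h = -7$
$Y = 378$ ($Y = - 2 \cdot 27 \left(-7\right) = \left(-2\right) \left(-189\right) = 378$)
$H{\left(z \right)} = 2 z \left(6 + z\right)$
$\sqrt{H{\left(\sqrt{6 + m{\left(-1 \right)}} \right)} + Y} = \sqrt{2 \sqrt{6 - 1} \left(6 + \sqrt{6 - 1}\right) + 378} = \sqrt{2 \sqrt{5} \left(6 + \sqrt{5}\right) + 378} = \sqrt{378 + 2 \sqrt{5} \left(6 + \sqrt{5}\right)}$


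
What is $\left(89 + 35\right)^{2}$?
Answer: $15376$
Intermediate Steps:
$\left(89 + 35\right)^{2} = 124^{2} = 15376$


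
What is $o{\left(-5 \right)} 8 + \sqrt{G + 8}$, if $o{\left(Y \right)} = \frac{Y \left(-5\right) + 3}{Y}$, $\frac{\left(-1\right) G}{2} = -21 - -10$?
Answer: $- \frac{224}{5} + \sqrt{30} \approx -39.323$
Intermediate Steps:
$G = 22$ ($G = - 2 \left(-21 - -10\right) = - 2 \left(-21 + 10\right) = \left(-2\right) \left(-11\right) = 22$)
$o{\left(Y \right)} = \frac{3 - 5 Y}{Y}$ ($o{\left(Y \right)} = \frac{- 5 Y + 3}{Y} = \frac{3 - 5 Y}{Y}$)
$o{\left(-5 \right)} 8 + \sqrt{G + 8} = \left(-5 + \frac{3}{-5}\right) 8 + \sqrt{22 + 8} = \left(-5 + 3 \left(- \frac{1}{5}\right)\right) 8 + \sqrt{30} = \left(-5 - \frac{3}{5}\right) 8 + \sqrt{30} = \left(- \frac{28}{5}\right) 8 + \sqrt{30} = - \frac{224}{5} + \sqrt{30}$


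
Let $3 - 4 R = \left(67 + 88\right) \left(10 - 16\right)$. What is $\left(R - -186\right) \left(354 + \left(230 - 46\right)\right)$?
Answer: $\frac{451113}{2} \approx 2.2556 \cdot 10^{5}$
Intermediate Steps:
$R = \frac{933}{4}$ ($R = \frac{3}{4} - \frac{\left(67 + 88\right) \left(10 - 16\right)}{4} = \frac{3}{4} - \frac{155 \left(-6\right)}{4} = \frac{3}{4} - - \frac{465}{2} = \frac{3}{4} + \frac{465}{2} = \frac{933}{4} \approx 233.25$)
$\left(R - -186\right) \left(354 + \left(230 - 46\right)\right) = \left(\frac{933}{4} - -186\right) \left(354 + \left(230 - 46\right)\right) = \left(\frac{933}{4} + 186\right) \left(354 + \left(230 - 46\right)\right) = \frac{1677 \left(354 + 184\right)}{4} = \frac{1677}{4} \cdot 538 = \frac{451113}{2}$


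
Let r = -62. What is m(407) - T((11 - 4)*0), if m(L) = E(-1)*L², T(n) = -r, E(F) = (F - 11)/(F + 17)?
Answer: -497195/4 ≈ -1.2430e+5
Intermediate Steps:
E(F) = (-11 + F)/(17 + F)
T(n) = 62 (T(n) = -1*(-62) = 62)
m(L) = -3*L²/4 (m(L) = ((-11 - 1)/(17 - 1))*L² = (-12/16)*L² = ((1/16)*(-12))*L² = -3*L²/4)
m(407) - T((11 - 4)*0) = -¾*407² - 1*62 = -¾*165649 - 62 = -496947/4 - 62 = -497195/4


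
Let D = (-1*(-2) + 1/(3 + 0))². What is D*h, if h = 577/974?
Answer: 28273/8766 ≈ 3.2253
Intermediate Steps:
h = 577/974 (h = 577*(1/974) = 577/974 ≈ 0.59240)
D = 49/9 (D = (2 + 1/3)² = (2 + ⅓)² = (7/3)² = 49/9 ≈ 5.4444)
D*h = (49/9)*(577/974) = 28273/8766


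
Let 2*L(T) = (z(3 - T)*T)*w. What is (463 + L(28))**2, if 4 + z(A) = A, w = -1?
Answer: 755161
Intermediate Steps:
z(A) = -4 + A
L(T) = -T*(-1 - T)/2 (L(T) = (((-4 + (3 - T))*T)*(-1))/2 = (((-1 - T)*T)*(-1))/2 = ((T*(-1 - T))*(-1))/2 = (-T*(-1 - T))/2 = -T*(-1 - T)/2)
(463 + L(28))**2 = (463 + (1/2)*28*(1 + 28))**2 = (463 + (1/2)*28*29)**2 = (463 + 406)**2 = 869**2 = 755161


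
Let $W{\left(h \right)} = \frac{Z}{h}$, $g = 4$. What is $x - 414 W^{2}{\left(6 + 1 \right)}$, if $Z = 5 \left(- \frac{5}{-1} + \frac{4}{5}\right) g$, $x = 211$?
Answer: $- \frac{5560445}{49} \approx -1.1348 \cdot 10^{5}$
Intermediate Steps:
$Z = 116$ ($Z = 5 \left(- \frac{5}{-1} + \frac{4}{5}\right) 4 = 5 \left(\left(-5\right) \left(-1\right) + 4 \cdot \frac{1}{5}\right) 4 = 5 \left(5 + \frac{4}{5}\right) 4 = 5 \cdot \frac{29}{5} \cdot 4 = 29 \cdot 4 = 116$)
$W{\left(h \right)} = \frac{116}{h}$
$x - 414 W^{2}{\left(6 + 1 \right)} = 211 - 414 \left(\frac{116}{6 + 1}\right)^{2} = 211 - 414 \left(\frac{116}{7}\right)^{2} = 211 - \frac{5570784}{49} = - \frac{5560445}{49}$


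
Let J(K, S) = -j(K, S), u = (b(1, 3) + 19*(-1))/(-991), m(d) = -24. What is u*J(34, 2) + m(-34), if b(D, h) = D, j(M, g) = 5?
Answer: -23874/991 ≈ -24.091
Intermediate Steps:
u = 18/991 (u = (1 + 19*(-1))/(-991) = (1 - 19)*(-1/991) = -18*(-1/991) = 18/991 ≈ 0.018163)
J(K, S) = -5 (J(K, S) = -1*5 = -5)
u*J(34, 2) + m(-34) = (18/991)*(-5) - 24 = -90/991 - 24 = -23874/991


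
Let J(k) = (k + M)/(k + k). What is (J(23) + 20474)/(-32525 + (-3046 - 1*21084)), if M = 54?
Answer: -941881/2606130 ≈ -0.36141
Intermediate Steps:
J(k) = (54 + k)/(2*k) (J(k) = (k + 54)/(k + k) = (54 + k)/((2*k)) = (54 + k)*(1/(2*k)) = (54 + k)/(2*k))
(J(23) + 20474)/(-32525 + (-3046 - 1*21084)) = ((½)*(54 + 23)/23 + 20474)/(-32525 + (-3046 - 1*21084)) = ((½)*(1/23)*77 + 20474)/(-32525 + (-3046 - 21084)) = (77/46 + 20474)/(-32525 - 24130) = (941881/46)/(-56655) = (941881/46)*(-1/56655) = -941881/2606130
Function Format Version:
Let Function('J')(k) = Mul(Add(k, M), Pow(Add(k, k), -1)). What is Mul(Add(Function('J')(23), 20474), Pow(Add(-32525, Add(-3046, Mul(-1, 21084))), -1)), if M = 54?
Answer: Rational(-941881, 2606130) ≈ -0.36141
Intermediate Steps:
Function('J')(k) = Mul(Rational(1, 2), Pow(k, -1), Add(54, k)) (Function('J')(k) = Mul(Add(k, 54), Pow(Add(k, k), -1)) = Mul(Add(54, k), Pow(Mul(2, k), -1)) = Mul(Add(54, k), Mul(Rational(1, 2), Pow(k, -1))) = Mul(Rational(1, 2), Pow(k, -1), Add(54, k)))
Mul(Add(Function('J')(23), 20474), Pow(Add(-32525, Add(-3046, Mul(-1, 21084))), -1)) = Mul(Add(Mul(Rational(1, 2), Pow(23, -1), Add(54, 23)), 20474), Pow(Add(-32525, Add(-3046, Mul(-1, 21084))), -1)) = Mul(Add(Mul(Rational(1, 2), Rational(1, 23), 77), 20474), Pow(Add(-32525, Add(-3046, -21084)), -1)) = Mul(Add(Rational(77, 46), 20474), Pow(Add(-32525, -24130), -1)) = Mul(Rational(941881, 46), Pow(-56655, -1)) = Mul(Rational(941881, 46), Rational(-1, 56655)) = Rational(-941881, 2606130)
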